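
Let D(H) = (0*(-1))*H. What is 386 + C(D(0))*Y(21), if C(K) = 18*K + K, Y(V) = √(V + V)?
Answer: 386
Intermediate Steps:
D(H) = 0 (D(H) = 0*H = 0)
Y(V) = √2*√V (Y(V) = √(2*V) = √2*√V)
C(K) = 19*K
386 + C(D(0))*Y(21) = 386 + (19*0)*(√2*√21) = 386 + 0*√42 = 386 + 0 = 386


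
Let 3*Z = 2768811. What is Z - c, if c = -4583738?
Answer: 5506675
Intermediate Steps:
Z = 922937 (Z = (⅓)*2768811 = 922937)
Z - c = 922937 - 1*(-4583738) = 922937 + 4583738 = 5506675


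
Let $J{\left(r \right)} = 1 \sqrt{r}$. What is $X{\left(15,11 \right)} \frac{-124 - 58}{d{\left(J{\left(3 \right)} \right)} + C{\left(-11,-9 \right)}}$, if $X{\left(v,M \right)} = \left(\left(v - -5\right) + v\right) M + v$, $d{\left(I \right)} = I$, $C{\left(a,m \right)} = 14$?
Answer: $- \frac{1019200}{193} + \frac{72800 \sqrt{3}}{193} \approx -4627.5$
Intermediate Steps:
$J{\left(r \right)} = \sqrt{r}$
$X{\left(v,M \right)} = v + M \left(5 + 2 v\right)$ ($X{\left(v,M \right)} = \left(\left(v + 5\right) + v\right) M + v = \left(\left(5 + v\right) + v\right) M + v = \left(5 + 2 v\right) M + v = M \left(5 + 2 v\right) + v = v + M \left(5 + 2 v\right)$)
$X{\left(15,11 \right)} \frac{-124 - 58}{d{\left(J{\left(3 \right)} \right)} + C{\left(-11,-9 \right)}} = \left(15 + 5 \cdot 11 + 2 \cdot 11 \cdot 15\right) \frac{-124 - 58}{\sqrt{3} + 14} = \left(15 + 55 + 330\right) \left(- \frac{182}{14 + \sqrt{3}}\right) = 400 \left(- \frac{182}{14 + \sqrt{3}}\right) = - \frac{72800}{14 + \sqrt{3}}$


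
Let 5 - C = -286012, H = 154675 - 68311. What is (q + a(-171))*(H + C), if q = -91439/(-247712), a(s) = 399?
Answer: 36839103812787/247712 ≈ 1.4872e+8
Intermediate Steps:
H = 86364
C = 286017 (C = 5 - 1*(-286012) = 5 + 286012 = 286017)
q = 91439/247712 (q = -91439*(-1/247712) = 91439/247712 ≈ 0.36913)
(q + a(-171))*(H + C) = (91439/247712 + 399)*(86364 + 286017) = (98928527/247712)*372381 = 36839103812787/247712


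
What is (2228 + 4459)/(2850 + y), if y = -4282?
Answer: -6687/1432 ≈ -4.6697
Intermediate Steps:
(2228 + 4459)/(2850 + y) = (2228 + 4459)/(2850 - 4282) = 6687/(-1432) = 6687*(-1/1432) = -6687/1432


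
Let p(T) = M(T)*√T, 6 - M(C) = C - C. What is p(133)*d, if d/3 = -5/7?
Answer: -90*√133/7 ≈ -148.28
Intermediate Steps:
d = -15/7 (d = 3*(-5/7) = -15/7 ≈ -2.1429)
M(C) = 6 (M(C) = 6 - (C - C) = 6 - 1*0 = 6 + 0 = 6)
p(T) = 6*√T
p(133)*d = (6*√133)*(-15/7) = -90*√133/7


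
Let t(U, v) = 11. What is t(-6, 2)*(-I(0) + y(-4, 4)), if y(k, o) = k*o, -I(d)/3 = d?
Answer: -176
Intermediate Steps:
I(d) = -3*d
t(-6, 2)*(-I(0) + y(-4, 4)) = 11*(-(-3)*0 - 4*4) = 11*(-1*0 - 16) = 11*(0 - 16) = 11*(-16) = -176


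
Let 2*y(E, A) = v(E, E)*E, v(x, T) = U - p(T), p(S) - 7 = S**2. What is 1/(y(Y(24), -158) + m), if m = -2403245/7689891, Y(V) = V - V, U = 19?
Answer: -7689891/2403245 ≈ -3.1998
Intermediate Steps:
Y(V) = 0
p(S) = 7 + S**2
m = -2403245/7689891 (m = -2403245*1/7689891 = -2403245/7689891 ≈ -0.31252)
v(x, T) = 12 - T**2 (v(x, T) = 19 - (7 + T**2) = 19 + (-7 - T**2) = 12 - T**2)
y(E, A) = E*(12 - E**2)/2 (y(E, A) = ((12 - E**2)*E)/2 = (E*(12 - E**2))/2 = E*(12 - E**2)/2)
1/(y(Y(24), -158) + m) = 1/((1/2)*0*(12 - 1*0**2) - 2403245/7689891) = 1/((1/2)*0*(12 - 1*0) - 2403245/7689891) = 1/((1/2)*0*(12 + 0) - 2403245/7689891) = 1/((1/2)*0*12 - 2403245/7689891) = 1/(0 - 2403245/7689891) = 1/(-2403245/7689891) = -7689891/2403245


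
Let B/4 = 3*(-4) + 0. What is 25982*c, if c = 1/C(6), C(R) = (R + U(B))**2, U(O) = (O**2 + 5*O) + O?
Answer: 12991/2044242 ≈ 0.0063549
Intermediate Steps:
B = -48 (B = 4*(3*(-4) + 0) = 4*(-12 + 0) = 4*(-12) = -48)
U(O) = O**2 + 6*O
C(R) = (2016 + R)**2 (C(R) = (R - 48*(6 - 48))**2 = (R - 48*(-42))**2 = (R + 2016)**2 = (2016 + R)**2)
c = 1/4088484 (c = 1/((2016 + 6)**2) = 1/(2022**2) = 1/4088484 ≈ 2.4459e-7)
25982*c = 25982*(1/4088484) = 12991/2044242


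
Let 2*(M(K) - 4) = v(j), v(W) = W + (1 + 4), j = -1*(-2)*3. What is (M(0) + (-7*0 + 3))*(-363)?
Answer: -9075/2 ≈ -4537.5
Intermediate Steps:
j = 6 (j = 2*3 = 6)
v(W) = 5 + W (v(W) = W + 5 = 5 + W)
M(K) = 19/2 (M(K) = 4 + (5 + 6)/2 = 4 + (½)*11 = 4 + 11/2 = 19/2)
(M(0) + (-7*0 + 3))*(-363) = (19/2 + (-7*0 + 3))*(-363) = (19/2 + (0 + 3))*(-363) = (19/2 + 3)*(-363) = (25/2)*(-363) = -9075/2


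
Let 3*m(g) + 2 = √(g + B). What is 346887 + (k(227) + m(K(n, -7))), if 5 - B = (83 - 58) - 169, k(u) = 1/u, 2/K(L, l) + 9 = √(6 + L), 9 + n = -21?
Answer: 236229596/681 + √((1339 - 298*I*√6)/(9 - 2*I*√6))/3 ≈ 3.4689e+5 - 0.0012748*I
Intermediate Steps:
n = -30 (n = -9 - 21 = -30)
K(L, l) = 2/(-9 + √(6 + L))
B = 149 (B = 5 - ((83 - 58) - 169) = 5 - (25 - 169) = 5 - 1*(-144) = 5 + 144 = 149)
m(g) = -⅔ + √(149 + g)/3 (m(g) = -⅔ + √(g + 149)/3 = -⅔ + √(149 + g)/3)
346887 + (k(227) + m(K(n, -7))) = 346887 + (1/227 + (-⅔ + √(149 + 2/(-9 + √(6 - 30)))/3)) = 346887 + (1/227 + (-⅔ + √(149 + 2/(-9 + √(-24)))/3)) = 346887 + (1/227 + (-⅔ + √(149 + 2/(-9 + 2*I*√6))/3)) = 346887 + (-451/681 + √(149 + 2/(-9 + 2*I*√6))/3) = 236229596/681 + √(149 + 2/(-9 + 2*I*√6))/3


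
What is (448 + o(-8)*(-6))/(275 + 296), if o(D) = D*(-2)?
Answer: 352/571 ≈ 0.61646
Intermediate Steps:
o(D) = -2*D
(448 + o(-8)*(-6))/(275 + 296) = (448 - 2*(-8)*(-6))/(275 + 296) = (448 + 16*(-6))/571 = (448 - 96)*(1/571) = 352*(1/571) = 352/571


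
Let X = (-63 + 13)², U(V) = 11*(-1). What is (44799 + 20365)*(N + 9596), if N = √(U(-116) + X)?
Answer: 625313744 + 65164*√2489 ≈ 6.2856e+8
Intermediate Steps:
U(V) = -11
X = 2500 (X = (-50)² = 2500)
N = √2489 (N = √(-11 + 2500) = √2489 ≈ 49.890)
(44799 + 20365)*(N + 9596) = (44799 + 20365)*(√2489 + 9596) = 65164*(9596 + √2489) = 625313744 + 65164*√2489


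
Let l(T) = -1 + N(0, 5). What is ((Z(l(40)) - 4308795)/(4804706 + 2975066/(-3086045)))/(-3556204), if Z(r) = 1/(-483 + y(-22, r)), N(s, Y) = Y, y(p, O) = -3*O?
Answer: 658208195964467/2610122261924913892992 ≈ 2.5218e-7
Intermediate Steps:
l(T) = 4 (l(T) = -1 + 5 = 4)
Z(r) = 1/(-483 - 3*r)
((Z(l(40)) - 4308795)/(4804706 + 2975066/(-3086045)))/(-3556204) = ((-1/(483 + 3*4) - 4308795)/(4804706 + 2975066/(-3086045)))/(-3556204) = ((-1/(483 + 12) - 4308795)/(4804706 + 2975066*(-1/3086045)))*(-1/3556204) = ((-1/495 - 4308795)/(4804706 - 2975066/3086045))*(-1/3556204) = ((-1*1/495 - 4308795)/(14827535952704/3086045))*(-1/3556204) = ((-1/495 - 4308795)*(3086045/14827535952704))*(-1/3556204) = -2132853526/495*3086045/14827535952704*(-1/3556204) = -658208195964467/733963029658848*(-1/3556204) = 658208195964467/2610122261924913892992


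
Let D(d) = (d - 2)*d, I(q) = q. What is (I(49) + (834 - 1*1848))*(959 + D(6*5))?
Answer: -1736035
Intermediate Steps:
D(d) = d*(-2 + d) (D(d) = (-2 + d)*d = d*(-2 + d))
(I(49) + (834 - 1*1848))*(959 + D(6*5)) = (49 + (834 - 1*1848))*(959 + (6*5)*(-2 + 6*5)) = (49 + (834 - 1848))*(959 + 30*(-2 + 30)) = (49 - 1014)*(959 + 30*28) = -965*(959 + 840) = -965*1799 = -1736035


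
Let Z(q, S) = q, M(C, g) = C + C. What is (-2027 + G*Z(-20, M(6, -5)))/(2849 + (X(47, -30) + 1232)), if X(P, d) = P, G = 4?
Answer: -49/96 ≈ -0.51042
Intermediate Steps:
M(C, g) = 2*C
(-2027 + G*Z(-20, M(6, -5)))/(2849 + (X(47, -30) + 1232)) = (-2027 + 4*(-20))/(2849 + (47 + 1232)) = (-2027 - 80)/(2849 + 1279) = -2107/4128 = -2107*1/4128 = -49/96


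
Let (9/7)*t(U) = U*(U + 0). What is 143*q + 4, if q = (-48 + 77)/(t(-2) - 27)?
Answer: -36463/215 ≈ -169.60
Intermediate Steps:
t(U) = 7*U²/9 (t(U) = 7*(U*(U + 0))/9 = 7*(U*U)/9 = 7*U²/9)
q = -261/215 (q = (-48 + 77)/((7/9)*(-2)² - 27) = 29/((7/9)*4 - 27) = 29/(28/9 - 27) = 29/(-215/9) = 29*(-9/215) = -261/215 ≈ -1.2140)
143*q + 4 = 143*(-261/215) + 4 = -37323/215 + 4 = -36463/215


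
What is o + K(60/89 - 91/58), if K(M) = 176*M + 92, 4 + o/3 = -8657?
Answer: -67231143/2581 ≈ -26049.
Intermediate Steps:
o = -25983 (o = -12 + 3*(-8657) = -12 - 25971 = -25983)
K(M) = 92 + 176*M
o + K(60/89 - 91/58) = -25983 + (92 + 176*(60/89 - 91/58)) = -25983 + (92 + 176*(-4619/5162)) = -25983 + (92 - 406472/2581) = -25983 - 169020/2581 = -67231143/2581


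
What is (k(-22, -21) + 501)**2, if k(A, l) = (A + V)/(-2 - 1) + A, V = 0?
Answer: 2128681/9 ≈ 2.3652e+5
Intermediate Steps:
k(A, l) = 2*A/3 (k(A, l) = (A + 0)/(-2 - 1) + A = A/(-3) + A = A*(-1/3) + A = -A/3 + A = 2*A/3)
(k(-22, -21) + 501)**2 = ((2/3)*(-22) + 501)**2 = (-44/3 + 501)**2 = (1459/3)**2 = 2128681/9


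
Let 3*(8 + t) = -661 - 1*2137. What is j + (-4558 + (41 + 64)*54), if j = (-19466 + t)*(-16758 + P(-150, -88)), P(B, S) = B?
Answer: 345037032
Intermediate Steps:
t = -2822/3 (t = -8 + (-661 - 1*2137)/3 = -8 + (-661 - 2137)/3 = -8 + (⅓)*(-2798) = -8 - 2798/3 = -2822/3 ≈ -940.67)
j = 345035920 (j = (-19466 - 2822/3)*(-16758 - 150) = -61220/3*(-16908) = 345035920)
j + (-4558 + (41 + 64)*54) = 345035920 + (-4558 + (41 + 64)*54) = 345035920 + (-4558 + 105*54) = 345035920 + (-4558 + 5670) = 345035920 + 1112 = 345037032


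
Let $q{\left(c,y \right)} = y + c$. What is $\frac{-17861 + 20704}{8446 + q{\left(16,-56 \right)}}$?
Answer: $\frac{2843}{8406} \approx 0.33821$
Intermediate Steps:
$q{\left(c,y \right)} = c + y$
$\frac{-17861 + 20704}{8446 + q{\left(16,-56 \right)}} = \frac{-17861 + 20704}{8446 + \left(16 - 56\right)} = \frac{2843}{8446 - 40} = \frac{2843}{8406}$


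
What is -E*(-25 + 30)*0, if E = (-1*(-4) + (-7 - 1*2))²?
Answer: 0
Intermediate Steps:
E = 25 (E = (4 + (-7 - 2))² = (4 - 9)² = (-5)² = 25)
-E*(-25 + 30)*0 = -25*(-25 + 30)*0 = -25*5*0 = -25*0 = -1*0 = 0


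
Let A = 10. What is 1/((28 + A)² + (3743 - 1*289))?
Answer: 1/4898 ≈ 0.00020417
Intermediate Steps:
1/((28 + A)² + (3743 - 1*289)) = 1/((28 + 10)² + (3743 - 1*289)) = 1/(38² + (3743 - 289)) = 1/(1444 + 3454) = 1/4898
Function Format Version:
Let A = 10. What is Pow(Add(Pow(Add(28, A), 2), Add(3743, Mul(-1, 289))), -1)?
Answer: Rational(1, 4898) ≈ 0.00020417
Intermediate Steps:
Pow(Add(Pow(Add(28, A), 2), Add(3743, Mul(-1, 289))), -1) = Pow(Add(Pow(Add(28, 10), 2), Add(3743, Mul(-1, 289))), -1) = Pow(Add(Pow(38, 2), Add(3743, -289)), -1) = Pow(Add(1444, 3454), -1) = Pow(4898, -1) = Rational(1, 4898)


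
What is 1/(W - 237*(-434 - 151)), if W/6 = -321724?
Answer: -1/1791699 ≈ -5.5813e-7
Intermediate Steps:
W = -1930344 (W = 6*(-321724) = -1930344)
1/(W - 237*(-434 - 151)) = 1/(-1930344 - 237*(-434 - 151)) = 1/(-1930344 - 237*(-585)) = 1/(-1930344 + 138645) = 1/(-1791699) = -1/1791699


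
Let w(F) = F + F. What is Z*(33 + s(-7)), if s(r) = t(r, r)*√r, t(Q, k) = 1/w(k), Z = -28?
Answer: -924 + 2*I*√7 ≈ -924.0 + 5.2915*I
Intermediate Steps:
w(F) = 2*F
t(Q, k) = 1/(2*k)
s(r) = 1/(2*√r) (s(r) = (1/(2*r))*√r = 1/(2*√r))
Z*(33 + s(-7)) = -28*(33 + 1/(2*√(-7))) = -28*(33 + (-I*√7/7)/2) = -28*(33 - I*√7/14) = -924 + 2*I*√7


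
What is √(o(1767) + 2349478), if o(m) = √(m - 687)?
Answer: √(2349478 + 6*√30) ≈ 1532.8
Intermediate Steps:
o(m) = √(-687 + m)
√(o(1767) + 2349478) = √(√(-687 + 1767) + 2349478) = √(√1080 + 2349478) = √(6*√30 + 2349478) = √(2349478 + 6*√30)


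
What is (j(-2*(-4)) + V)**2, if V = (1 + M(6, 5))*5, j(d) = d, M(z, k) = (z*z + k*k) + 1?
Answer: 104329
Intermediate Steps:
M(z, k) = 1 + k**2 + z**2 (M(z, k) = (z**2 + k**2) + 1 = (k**2 + z**2) + 1 = 1 + k**2 + z**2)
V = 315 (V = (1 + (1 + 5**2 + 6**2))*5 = (1 + (1 + 25 + 36))*5 = (1 + 62)*5 = 63*5 = 315)
(j(-2*(-4)) + V)**2 = (-2*(-4) + 315)**2 = (8 + 315)**2 = 323**2 = 104329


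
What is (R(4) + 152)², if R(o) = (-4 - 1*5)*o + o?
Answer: 14400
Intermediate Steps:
R(o) = -8*o (R(o) = (-4 - 5)*o + o = -9*o + o = -8*o)
(R(4) + 152)² = (-8*4 + 152)² = (-32 + 152)² = 120² = 14400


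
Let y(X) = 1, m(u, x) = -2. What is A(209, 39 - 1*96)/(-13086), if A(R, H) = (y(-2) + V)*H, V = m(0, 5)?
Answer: -19/4362 ≈ -0.0043558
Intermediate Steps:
V = -2
A(R, H) = -H (A(R, H) = (1 - 2)*H = -H)
A(209, 39 - 1*96)/(-13086) = -(39 - 1*96)/(-13086) = -(39 - 96)*(-1/13086) = -1*(-57)*(-1/13086) = 57*(-1/13086) = -19/4362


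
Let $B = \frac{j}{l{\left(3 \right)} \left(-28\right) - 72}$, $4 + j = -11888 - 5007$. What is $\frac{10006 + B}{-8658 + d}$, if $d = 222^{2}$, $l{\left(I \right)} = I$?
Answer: $\frac{175315}{704184} \approx 0.24896$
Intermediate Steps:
$j = -16899$ ($j = -4 - 16895 = -16899$)
$B = \frac{5633}{52}$ ($B = - \frac{16899}{3 \left(-28\right) - 72} = - \frac{16899}{-84 - 72} = - \frac{16899}{-156} = \left(-16899\right) \left(- \frac{1}{156}\right) = \frac{5633}{52} \approx 108.33$)
$d = 49284$
$\frac{10006 + B}{-8658 + d} = \frac{10006 + \frac{5633}{52}}{-8658 + 49284} = \frac{525945}{52 \cdot 40626} = \frac{525945}{52} \cdot \frac{1}{40626} = \frac{175315}{704184}$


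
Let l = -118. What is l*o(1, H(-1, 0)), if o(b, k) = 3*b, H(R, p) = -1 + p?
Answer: -354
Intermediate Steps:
l*o(1, H(-1, 0)) = -354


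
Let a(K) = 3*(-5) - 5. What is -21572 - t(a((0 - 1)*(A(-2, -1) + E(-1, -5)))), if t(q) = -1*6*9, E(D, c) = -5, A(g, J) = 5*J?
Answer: -21518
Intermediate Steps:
a(K) = -20 (a(K) = -15 - 5 = -20)
t(q) = -54 (t(q) = -6*9 = -54)
-21572 - t(a((0 - 1)*(A(-2, -1) + E(-1, -5)))) = -21572 - 1*(-54) = -21572 + 54 = -21518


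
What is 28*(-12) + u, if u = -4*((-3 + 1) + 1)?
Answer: -332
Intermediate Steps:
u = 4 (u = -4*(-2 + 1) = -4*(-1) = 4)
28*(-12) + u = 28*(-12) + 4 = -336 + 4 = -332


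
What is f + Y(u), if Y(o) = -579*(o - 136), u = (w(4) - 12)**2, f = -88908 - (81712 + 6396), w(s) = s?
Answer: -135328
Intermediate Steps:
f = -177016 (f = -88908 - 1*88108 = -88908 - 88108 = -177016)
u = 64 (u = (4 - 12)**2 = (-8)**2 = 64)
Y(o) = 78744 - 579*o (Y(o) = -579*(-136 + o) = 78744 - 579*o)
f + Y(u) = -177016 + (78744 - 579*64) = -177016 + (78744 - 37056) = -177016 + 41688 = -135328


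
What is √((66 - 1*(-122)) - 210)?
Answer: I*√22 ≈ 4.6904*I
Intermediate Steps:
√((66 - 1*(-122)) - 210) = √((66 + 122) - 210) = √(188 - 210) = √(-22) = I*√22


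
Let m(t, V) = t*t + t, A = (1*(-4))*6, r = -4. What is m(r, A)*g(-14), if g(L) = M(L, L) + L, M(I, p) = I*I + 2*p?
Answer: 1848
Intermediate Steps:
M(I, p) = I² + 2*p
A = -24 (A = -4*6 = -24)
g(L) = L² + 3*L (g(L) = (L² + 2*L) + L = L² + 3*L)
m(t, V) = t + t² (m(t, V) = t² + t = t + t²)
m(r, A)*g(-14) = (-4*(1 - 4))*(-14*(3 - 14)) = (-4*(-3))*(-14*(-11)) = 12*154 = 1848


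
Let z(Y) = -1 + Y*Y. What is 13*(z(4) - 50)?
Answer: -455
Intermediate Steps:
z(Y) = -1 + Y²
13*(z(4) - 50) = 13*((-1 + 4²) - 50) = 13*((-1 + 16) - 50) = 13*(15 - 50) = 13*(-35) = -455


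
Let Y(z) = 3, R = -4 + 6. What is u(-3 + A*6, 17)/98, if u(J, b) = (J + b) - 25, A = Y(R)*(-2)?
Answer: -47/98 ≈ -0.47959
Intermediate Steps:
R = 2
A = -6 (A = 3*(-2) = -6)
u(J, b) = -25 + J + b
u(-3 + A*6, 17)/98 = (-25 + (-3 - 6*6) + 17)/98 = (-25 + (-3 - 36) + 17)*(1/98) = (-25 - 39 + 17)*(1/98) = -47*1/98 = -47/98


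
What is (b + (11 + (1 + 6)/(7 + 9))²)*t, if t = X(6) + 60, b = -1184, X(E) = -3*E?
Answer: -5661915/128 ≈ -44234.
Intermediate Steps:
t = 42 (t = -3*6 + 60 = -18 + 60 = 42)
(b + (11 + (1 + 6)/(7 + 9))²)*t = (-1184 + (11 + (1 + 6)/(7 + 9))²)*42 = (-1184 + (11 + 7/16)²)*42 = (-1184 + (183/16)²)*42 = (-1184 + 33489/256)*42 = -269615/256*42 = -5661915/128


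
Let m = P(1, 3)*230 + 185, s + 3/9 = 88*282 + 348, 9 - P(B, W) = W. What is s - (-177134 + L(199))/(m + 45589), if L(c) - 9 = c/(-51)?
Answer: 30261989006/1202427 ≈ 25167.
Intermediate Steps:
P(B, W) = 9 - W
s = 75491/3 (s = -1/3 + (88*282 + 348) = -1/3 + (24816 + 348) = -1/3 + 25164 = 75491/3 ≈ 25164.)
m = 1565 (m = (9 - 1*3)*230 + 185 = (9 - 3)*230 + 185 = 6*230 + 185 = 1380 + 185 = 1565)
L(c) = 9 - c/51 (L(c) = 9 + c/(-51) = 9 + c*(-1/51) = 9 - c/51)
s - (-177134 + L(199))/(m + 45589) = 75491/3 - (-177134 + (9 - 1/51*199))/(1565 + 45589) = 75491/3 - (-177134 + (9 - 199/51))/47154 = 75491/3 - (-177134 + 260/51)/47154 = 75491/3 - (-9033574)/(51*47154) = 75491/3 - 1*(-4516787/1202427) = 75491/3 + 4516787/1202427 = 30261989006/1202427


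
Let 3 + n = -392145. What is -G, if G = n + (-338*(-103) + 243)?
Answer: 357091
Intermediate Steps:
n = -392148 (n = -3 - 392145 = -392148)
G = -357091 (G = -392148 + (-338*(-103) + 243) = -392148 + (34814 + 243) = -392148 + 35057 = -357091)
-G = -1*(-357091) = 357091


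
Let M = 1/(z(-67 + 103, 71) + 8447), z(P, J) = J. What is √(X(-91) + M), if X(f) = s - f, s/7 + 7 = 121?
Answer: √64502580554/8518 ≈ 29.816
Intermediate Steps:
s = 798 (s = -49 + 7*121 = -49 + 847 = 798)
X(f) = 798 - f
M = 1/8518 (M = 1/(71 + 8447) = 1/8518 ≈ 0.00011740)
√(X(-91) + M) = √((798 - 1*(-91)) + 1/8518) = √((798 + 91) + 1/8518) = √(889 + 1/8518) = √(7572503/8518) = √64502580554/8518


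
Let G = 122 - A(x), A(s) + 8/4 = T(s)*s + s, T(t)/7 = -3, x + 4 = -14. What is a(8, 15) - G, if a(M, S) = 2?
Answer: 238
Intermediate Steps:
x = -18 (x = -4 - 14 = -18)
T(t) = -21 (T(t) = 7*(-3) = -21)
A(s) = -2 - 20*s (A(s) = -2 + (-21*s + s) = -2 - 20*s)
G = -236 (G = 122 - (-2 - 20*(-18)) = 122 - (-2 + 360) = 122 - 1*358 = 122 - 358 = -236)
a(8, 15) - G = 2 - 1*(-236) = 2 + 236 = 238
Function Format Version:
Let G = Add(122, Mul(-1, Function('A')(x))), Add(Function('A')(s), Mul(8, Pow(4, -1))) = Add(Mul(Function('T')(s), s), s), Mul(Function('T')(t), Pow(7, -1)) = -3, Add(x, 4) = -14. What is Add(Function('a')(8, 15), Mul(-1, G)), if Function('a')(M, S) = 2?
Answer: 238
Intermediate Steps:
x = -18 (x = Add(-4, -14) = -18)
Function('T')(t) = -21 (Function('T')(t) = Mul(7, -3) = -21)
Function('A')(s) = Add(-2, Mul(-20, s)) (Function('A')(s) = Add(-2, Add(Mul(-21, s), s)) = Add(-2, Mul(-20, s)))
G = -236 (G = Add(122, Mul(-1, Add(-2, Mul(-20, -18)))) = Add(122, Mul(-1, Add(-2, 360))) = Add(122, Mul(-1, 358)) = Add(122, -358) = -236)
Add(Function('a')(8, 15), Mul(-1, G)) = Add(2, Mul(-1, -236)) = Add(2, 236) = 238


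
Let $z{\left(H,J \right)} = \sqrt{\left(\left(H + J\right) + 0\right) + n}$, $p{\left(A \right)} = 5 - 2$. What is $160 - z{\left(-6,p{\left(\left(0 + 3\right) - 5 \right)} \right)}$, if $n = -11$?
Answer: $160 - i \sqrt{14} \approx 160.0 - 3.7417 i$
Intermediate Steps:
$p{\left(A \right)} = 3$ ($p{\left(A \right)} = 5 - 2 = 3$)
$z{\left(H,J \right)} = \sqrt{-11 + H + J}$ ($z{\left(H,J \right)} = \sqrt{\left(\left(H + J\right) + 0\right) - 11} = \sqrt{\left(H + J\right) - 11} = \sqrt{-11 + H + J}$)
$160 - z{\left(-6,p{\left(\left(0 + 3\right) - 5 \right)} \right)} = 160 - \sqrt{-11 - 6 + 3} = 160 - \sqrt{-14} = 160 - i \sqrt{14}$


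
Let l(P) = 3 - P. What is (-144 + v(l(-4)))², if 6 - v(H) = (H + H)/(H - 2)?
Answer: 495616/25 ≈ 19825.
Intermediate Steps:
v(H) = 6 - 2*H/(-2 + H) (v(H) = 6 - (H + H)/(H - 2) = 6 - 2*H/(-2 + H))
(-144 + v(l(-4)))² = (-144 + 4*(-3 + (3 - 1*(-4)))/(-2 + (3 - 1*(-4))))² = (-144 + 4*(-3 + (3 + 4))/(-2 + (3 + 4)))² = (-144 + 4*(-3 + 7)/(-2 + 7))² = (-144 + 4*4/5)² = (-144 + 4*(⅕)*4)² = (-144 + 16/5)² = (-704/5)² = 495616/25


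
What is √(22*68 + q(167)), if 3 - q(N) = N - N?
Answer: √1499 ≈ 38.717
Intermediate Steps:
q(N) = 3 (q(N) = 3 - (N - N) = 3 - 1*0 = 3 + 0 = 3)
√(22*68 + q(167)) = √(22*68 + 3) = √(1496 + 3) = √1499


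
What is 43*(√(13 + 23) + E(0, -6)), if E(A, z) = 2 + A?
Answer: 344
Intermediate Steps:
43*(√(13 + 23) + E(0, -6)) = 43*(√(13 + 23) + (2 + 0)) = 43*(√36 + 2) = 43*(6 + 2) = 43*8 = 344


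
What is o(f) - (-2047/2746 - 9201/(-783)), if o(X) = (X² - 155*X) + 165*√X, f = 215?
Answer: 9237619685/716706 + 165*√215 ≈ 15308.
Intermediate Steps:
o(X) = X² - 155*X + 165*√X
o(f) - (-2047/2746 - 9201/(-783)) = (215² - 155*215 + 165*√215) - (-2047/2746 - 9201/(-783)) = (46225 - 33325 + 165*√215) - (-2047*1/2746 - 9201*(-1/783)) = (12900 + 165*√215) - (-2047/2746 + 3067/261) = (12900 + 165*√215) - 1*7887715/716706 = (12900 + 165*√215) - 7887715/716706 = 9237619685/716706 + 165*√215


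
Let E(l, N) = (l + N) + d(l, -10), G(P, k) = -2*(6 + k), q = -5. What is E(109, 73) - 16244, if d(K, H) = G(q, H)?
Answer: -16054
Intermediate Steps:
G(P, k) = -12 - 2*k
d(K, H) = -12 - 2*H
E(l, N) = 8 + N + l (E(l, N) = (l + N) + (-12 - 2*(-10)) = (N + l) + (-12 + 20) = (N + l) + 8 = 8 + N + l)
E(109, 73) - 16244 = (8 + 73 + 109) - 16244 = 190 - 16244 = -16054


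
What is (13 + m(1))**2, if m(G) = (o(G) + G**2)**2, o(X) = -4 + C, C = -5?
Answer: 5929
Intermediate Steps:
o(X) = -9 (o(X) = -4 - 5 = -9)
m(G) = (-9 + G**2)**2
(13 + m(1))**2 = (13 + (-9 + 1**2)**2)**2 = (13 + (-9 + 1)**2)**2 = (13 + (-8)**2)**2 = (13 + 64)**2 = 77**2 = 5929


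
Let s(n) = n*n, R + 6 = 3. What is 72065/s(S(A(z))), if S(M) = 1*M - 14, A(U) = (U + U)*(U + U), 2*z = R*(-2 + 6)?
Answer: 14413/3380 ≈ 4.2642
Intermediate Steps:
R = -3 (R = -6 + 3 = -3)
z = -6 (z = (-3*(-2 + 6))/2 = (-3*4)/2 = (1/2)*(-12) = -6)
A(U) = 4*U**2 (A(U) = (2*U)*(2*U) = 4*U**2)
S(M) = -14 + M (S(M) = M - 14 = -14 + M)
s(n) = n**2
72065/s(S(A(z))) = 72065/((-14 + 4*(-6)**2)**2) = 72065/((-14 + 4*36)**2) = 72065/((-14 + 144)**2) = 72065/(130**2) = 72065/16900 = 72065*(1/16900) = 14413/3380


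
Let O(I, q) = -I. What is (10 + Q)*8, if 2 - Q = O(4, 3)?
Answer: 128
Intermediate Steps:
Q = 6 (Q = 2 - (-1)*4 = 2 - 1*(-4) = 2 + 4 = 6)
(10 + Q)*8 = (10 + 6)*8 = 16*8 = 128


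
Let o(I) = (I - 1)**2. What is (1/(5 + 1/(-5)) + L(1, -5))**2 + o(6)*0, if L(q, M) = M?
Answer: 13225/576 ≈ 22.960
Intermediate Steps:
o(I) = (-1 + I)**2
(1/(5 + 1/(-5)) + L(1, -5))**2 + o(6)*0 = (1/(5 + 1/(-5)) - 5)**2 + (-1 + 6)**2*0 = (1/(5 + 1*(-1/5)) - 5)**2 + 5**2*0 = (1/(5 - 1/5) - 5)**2 + 25*0 = (1/(24/5) - 5)**2 + 0 = (5/24 - 5)**2 + 0 = (-115/24)**2 + 0 = 13225/576 + 0 = 13225/576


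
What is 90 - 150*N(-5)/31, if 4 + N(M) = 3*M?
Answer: 5640/31 ≈ 181.94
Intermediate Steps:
N(M) = -4 + 3*M
90 - 150*N(-5)/31 = 90 - 150*(-4 + 3*(-5))/31 = 90 - 150*(-4 - 15)/31 = 90 - (-2850)/31 = 90 - 150*(-19/31) = 90 + 2850/31 = 5640/31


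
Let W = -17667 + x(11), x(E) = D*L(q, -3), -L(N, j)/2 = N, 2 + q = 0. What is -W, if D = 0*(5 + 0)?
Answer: 17667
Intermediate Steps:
q = -2 (q = -2 + 0 = -2)
L(N, j) = -2*N
D = 0 (D = 0*5 = 0)
x(E) = 0 (x(E) = 0*(-2*(-2)) = 0*4 = 0)
W = -17667 (W = -17667 + 0 = -17667)
-W = -1*(-17667) = 17667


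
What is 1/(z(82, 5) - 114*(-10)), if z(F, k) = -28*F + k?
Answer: -1/1151 ≈ -0.00086881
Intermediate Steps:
z(F, k) = k - 28*F
1/(z(82, 5) - 114*(-10)) = 1/((5 - 28*82) - 114*(-10)) = 1/((5 - 2296) + 1140) = 1/(-2291 + 1140) = 1/(-1151) = -1/1151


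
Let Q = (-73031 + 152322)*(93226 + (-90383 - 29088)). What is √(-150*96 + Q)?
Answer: I*√2081006695 ≈ 45618.0*I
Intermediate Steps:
Q = -2080992295 (Q = 79291*(93226 - 119471) = 79291*(-26245) = -2080992295)
√(-150*96 + Q) = √(-150*96 - 2080992295) = √(-14400 - 2080992295) = √(-2081006695) = I*√2081006695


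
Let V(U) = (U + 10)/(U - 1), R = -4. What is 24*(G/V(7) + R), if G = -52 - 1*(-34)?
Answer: -4224/17 ≈ -248.47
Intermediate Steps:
V(U) = (10 + U)/(-1 + U)
G = -18 (G = -52 + 34 = -18)
24*(G/V(7) + R) = 24*(-18*(-1 + 7)/(10 + 7) - 4) = 24*(-18/(17/6) - 4) = 24*(-18/((1/6)*17) - 4) = 24*(-18/17/6 - 4) = 24*(-18*6/17 - 4) = 24*(-108/17 - 4) = 24*(-176/17) = -4224/17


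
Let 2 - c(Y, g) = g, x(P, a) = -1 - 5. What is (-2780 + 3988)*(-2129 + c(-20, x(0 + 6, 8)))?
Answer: -2562168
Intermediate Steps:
x(P, a) = -6
c(Y, g) = 2 - g
(-2780 + 3988)*(-2129 + c(-20, x(0 + 6, 8))) = (-2780 + 3988)*(-2129 + (2 - 1*(-6))) = 1208*(-2129 + (2 + 6)) = 1208*(-2129 + 8) = 1208*(-2121) = -2562168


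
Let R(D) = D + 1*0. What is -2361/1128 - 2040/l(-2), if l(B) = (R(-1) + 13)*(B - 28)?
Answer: 4031/1128 ≈ 3.5736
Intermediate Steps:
R(D) = D (R(D) = D + 0 = D)
l(B) = -336 + 12*B (l(B) = (-1 + 13)*(B - 28) = 12*(-28 + B) = -336 + 12*B)
-2361/1128 - 2040/l(-2) = -2361/1128 - 2040/(-336 + 12*(-2)) = -2361*1/1128 - 2040/(-336 - 24) = -787/376 - 2040/(-360) = -787/376 - 2040*(-1/360) = -787/376 + 17/3 = 4031/1128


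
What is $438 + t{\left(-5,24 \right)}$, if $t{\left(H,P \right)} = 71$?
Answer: $509$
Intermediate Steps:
$438 + t{\left(-5,24 \right)} = 438 + 71 = 509$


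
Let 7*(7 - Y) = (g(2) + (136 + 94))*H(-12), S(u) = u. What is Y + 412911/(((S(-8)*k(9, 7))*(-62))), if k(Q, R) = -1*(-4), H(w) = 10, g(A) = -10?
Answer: -1377207/13888 ≈ -99.165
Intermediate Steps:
k(Q, R) = 4
Y = -2151/7 (Y = 7 - (-10 + (136 + 94))*10/7 = 7 - (-10 + 230)*10/7 = 7 - 220*10/7 = 7 - ⅐*2200 = 7 - 2200/7 = -2151/7 ≈ -307.29)
Y + 412911/(((S(-8)*k(9, 7))*(-62))) = -2151/7 + 412911/((-8*4*(-62))) = -2151/7 + 412911/((-32*(-62))) = -2151/7 + 412911/1984 = -1377207/13888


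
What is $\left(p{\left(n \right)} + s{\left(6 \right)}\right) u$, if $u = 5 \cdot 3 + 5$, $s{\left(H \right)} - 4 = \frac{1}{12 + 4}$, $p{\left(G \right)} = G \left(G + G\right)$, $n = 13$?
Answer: $\frac{27365}{4} \approx 6841.3$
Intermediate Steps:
$p{\left(G \right)} = 2 G^{2}$ ($p{\left(G \right)} = G 2 G = 2 G^{2}$)
$s{\left(H \right)} = \frac{65}{16}$ ($s{\left(H \right)} = 4 + \frac{1}{12 + 4} = 4 + \frac{1}{16} = \frac{65}{16}$)
$u = 20$ ($u = 15 + 5 = 20$)
$\left(p{\left(n \right)} + s{\left(6 \right)}\right) u = \left(2 \cdot 13^{2} + \frac{65}{16}\right) 20 = \left(2 \cdot 169 + \frac{65}{16}\right) 20 = \left(338 + \frac{65}{16}\right) 20 = \frac{5473}{16} \cdot 20 = \frac{27365}{4}$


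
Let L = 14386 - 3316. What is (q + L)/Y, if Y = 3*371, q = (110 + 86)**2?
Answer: 49486/1113 ≈ 44.462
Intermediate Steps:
L = 11070
q = 38416 (q = 196**2 = 38416)
Y = 1113
(q + L)/Y = (38416 + 11070)/1113 = 49486*(1/1113) = 49486/1113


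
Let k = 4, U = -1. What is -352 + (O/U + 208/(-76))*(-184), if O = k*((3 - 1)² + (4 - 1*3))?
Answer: 72800/19 ≈ 3831.6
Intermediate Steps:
O = 20 (O = 4*((3 - 1)² + (4 - 1*3)) = 4*(2² + (4 - 3)) = 4*(4 + 1) = 4*5 = 20)
-352 + (O/U + 208/(-76))*(-184) = -352 + (20/(-1) + 208/(-76))*(-184) = -352 + (20*(-1) + 208*(-1/76))*(-184) = -352 + (-20 - 52/19)*(-184) = -352 - 432/19*(-184) = -352 + 79488/19 = 72800/19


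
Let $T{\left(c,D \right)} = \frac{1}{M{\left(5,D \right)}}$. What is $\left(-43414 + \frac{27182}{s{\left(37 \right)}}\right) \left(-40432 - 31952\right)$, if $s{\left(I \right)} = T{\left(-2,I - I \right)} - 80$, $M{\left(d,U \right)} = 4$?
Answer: $\frac{34838653824}{11} \approx 3.1672 \cdot 10^{9}$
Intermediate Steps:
$T{\left(c,D \right)} = \frac{1}{4}$
$s{\left(I \right)} = - \frac{319}{4}$ ($s{\left(I \right)} = \frac{1}{4} - 80 = - \frac{319}{4}$)
$\left(-43414 + \frac{27182}{s{\left(37 \right)}}\right) \left(-40432 - 31952\right) = \left(-43414 + \frac{27182}{- \frac{319}{4}}\right) \left(-40432 - 31952\right) = \left(-43414 + 27182 \left(- \frac{4}{319}\right)\right) \left(-72384\right) = \left(-43414 - \frac{108728}{319}\right) \left(-72384\right) = \left(- \frac{13957794}{319}\right) \left(-72384\right) = \frac{34838653824}{11}$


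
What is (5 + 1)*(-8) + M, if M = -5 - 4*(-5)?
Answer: -33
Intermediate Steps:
M = 15 (M = -5 + 20 = 15)
(5 + 1)*(-8) + M = (5 + 1)*(-8) + 15 = 6*(-8) + 15 = -48 + 15 = -33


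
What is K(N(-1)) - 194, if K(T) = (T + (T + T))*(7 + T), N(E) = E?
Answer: -212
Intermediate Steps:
K(T) = 3*T*(7 + T) (K(T) = (T + 2*T)*(7 + T) = (3*T)*(7 + T) = 3*T*(7 + T))
K(N(-1)) - 194 = 3*(-1)*(7 - 1) - 194 = 3*(-1)*6 - 194 = -18 - 194 = -212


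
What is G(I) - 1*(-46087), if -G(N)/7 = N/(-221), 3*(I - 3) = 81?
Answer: 10185437/221 ≈ 46088.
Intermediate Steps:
I = 30 (I = 3 + (⅓)*81 = 3 + 27 = 30)
G(N) = 7*N/221 (G(N) = -7*N/(-221) = -7*N*(-1)/221 = -(-7)*N/221 = 7*N/221)
G(I) - 1*(-46087) = (7/221)*30 - 1*(-46087) = 210/221 + 46087 = 10185437/221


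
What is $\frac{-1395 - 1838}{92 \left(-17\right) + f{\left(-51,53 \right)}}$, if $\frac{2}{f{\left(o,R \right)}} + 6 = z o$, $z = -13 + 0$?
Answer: $\frac{2124081}{1027546} \approx 2.0671$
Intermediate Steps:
$z = -13$
$f{\left(o,R \right)} = \frac{2}{-6 - 13 o}$
$\frac{-1395 - 1838}{92 \left(-17\right) + f{\left(-51,53 \right)}} = \frac{-1395 - 1838}{92 \left(-17\right) + \frac{2}{-6 - -663}} = - \frac{3233}{-1564 + \frac{2}{-6 + 663}} = - \frac{3233}{-1564 + \frac{2}{657}} = - \frac{3233}{- \frac{1027546}{657}} = \left(-3233\right) \left(- \frac{657}{1027546}\right) = \frac{2124081}{1027546}$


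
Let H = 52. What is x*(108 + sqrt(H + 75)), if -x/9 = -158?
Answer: 153576 + 1422*sqrt(127) ≈ 1.6960e+5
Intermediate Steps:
x = 1422 (x = -9*(-158) = 1422)
x*(108 + sqrt(H + 75)) = 1422*(108 + sqrt(52 + 75)) = 1422*(108 + sqrt(127)) = 153576 + 1422*sqrt(127)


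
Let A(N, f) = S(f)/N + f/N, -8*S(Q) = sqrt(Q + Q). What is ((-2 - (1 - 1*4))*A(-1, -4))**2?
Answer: (16 + I*sqrt(2))**2/16 ≈ 15.875 + 2.8284*I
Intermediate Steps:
S(Q) = -sqrt(2)*sqrt(Q)/8 (S(Q) = -sqrt(Q + Q)/8 = -sqrt(2)*sqrt(Q)/8)
A(N, f) = f/N - sqrt(2)*sqrt(f)/(8*N) (A(N, f) = (-sqrt(2)*sqrt(f)/8)/N + f/N = -sqrt(2)*sqrt(f)/(8*N) + f/N = f/N - sqrt(2)*sqrt(f)/(8*N))
((-2 - (1 - 1*4))*A(-1, -4))**2 = ((-2 - (1 - 1*4))*((-4 - sqrt(2)*sqrt(-4)/8)/(-1)))**2 = ((-2 - (1 - 4))*(-(-4 - sqrt(2)*2*I/8)))**2 = ((-2 - 1*(-3))*(-(-4 - I*sqrt(2)/4)))**2 = ((-2 + 3)*(4 + I*sqrt(2)/4))**2 = (1*(4 + I*sqrt(2)/4))**2 = (4 + I*sqrt(2)/4)**2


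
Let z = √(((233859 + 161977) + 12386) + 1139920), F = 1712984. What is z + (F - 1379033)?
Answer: 333951 + √1548142 ≈ 3.3520e+5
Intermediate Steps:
z = √1548142 (z = √((395836 + 12386) + 1139920) = √(408222 + 1139920) = √1548142 ≈ 1244.2)
z + (F - 1379033) = √1548142 + (1712984 - 1379033) = √1548142 + 333951 = 333951 + √1548142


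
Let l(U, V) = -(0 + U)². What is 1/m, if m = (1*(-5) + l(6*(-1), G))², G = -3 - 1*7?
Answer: 1/1681 ≈ 0.00059488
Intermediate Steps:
G = -10 (G = -3 - 7 = -10)
l(U, V) = -U²
m = 1681 (m = (1*(-5) - (6*(-1))²)² = (-5 - 1*(-6)²)² = (-5 - 1*36)² = (-5 - 36)² = (-41)² = 1681)
1/m = 1/1681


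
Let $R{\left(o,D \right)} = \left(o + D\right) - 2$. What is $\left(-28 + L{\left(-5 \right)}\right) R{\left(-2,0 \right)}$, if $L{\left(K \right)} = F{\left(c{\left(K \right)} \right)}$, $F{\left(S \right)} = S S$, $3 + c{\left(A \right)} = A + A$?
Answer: $-564$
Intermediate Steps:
$c{\left(A \right)} = -3 + 2 A$ ($c{\left(A \right)} = -3 + \left(A + A\right) = -3 + 2 A$)
$F{\left(S \right)} = S^{2}$
$L{\left(K \right)} = \left(-3 + 2 K\right)^{2}$
$R{\left(o,D \right)} = -2 + D + o$ ($R{\left(o,D \right)} = \left(D + o\right) - 2 = -2 + D + o$)
$\left(-28 + L{\left(-5 \right)}\right) R{\left(-2,0 \right)} = \left(-28 + \left(-3 + 2 \left(-5\right)\right)^{2}\right) \left(-2 + 0 - 2\right) = \left(-28 + \left(-3 - 10\right)^{2}\right) \left(-4\right) = \left(-28 + \left(-13\right)^{2}\right) \left(-4\right) = \left(-28 + 169\right) \left(-4\right) = 141 \left(-4\right) = -564$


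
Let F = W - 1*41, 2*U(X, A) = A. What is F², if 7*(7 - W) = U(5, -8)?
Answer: 54756/49 ≈ 1117.5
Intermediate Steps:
U(X, A) = A/2
W = 53/7 (W = 7 - (-8)/14 = 7 - ⅐*(-4) = 7 + 4/7 = 53/7 ≈ 7.5714)
F = -234/7 (F = 53/7 - 1*41 = 53/7 - 41 = -234/7 ≈ -33.429)
F² = (-234/7)² = 54756/49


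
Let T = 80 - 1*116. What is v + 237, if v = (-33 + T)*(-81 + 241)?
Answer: -10803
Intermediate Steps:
T = -36 (T = 80 - 116 = -36)
v = -11040 (v = (-33 - 36)*(-81 + 241) = -69*160 = -11040)
v + 237 = -11040 + 237 = -10803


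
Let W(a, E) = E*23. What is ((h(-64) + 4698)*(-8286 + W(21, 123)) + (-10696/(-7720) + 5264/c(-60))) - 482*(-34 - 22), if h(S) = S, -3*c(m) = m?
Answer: -4875272913/193 ≈ -2.5260e+7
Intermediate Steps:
c(m) = -m/3
W(a, E) = 23*E
((h(-64) + 4698)*(-8286 + W(21, 123)) + (-10696/(-7720) + 5264/c(-60))) - 482*(-34 - 22) = ((-64 + 4698)*(-8286 + 23*123) + (-10696/(-7720) + 5264/((-⅓*(-60))))) - 482*(-34 - 22) = (4634*(-8286 + 2829) + (-10696*(-1/7720) + 5264/20)) - 482*(-56) = (4634*(-5457) + (1337/965 + 5264*(1/20))) + 26992 = (-25287738 + (1337/965 + 1316/5)) + 26992 = (-25287738 + 51065/193) + 26992 = -4880482369/193 + 26992 = -4875272913/193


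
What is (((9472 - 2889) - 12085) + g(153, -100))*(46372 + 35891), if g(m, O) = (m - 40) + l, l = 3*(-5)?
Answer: -444549252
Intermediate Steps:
l = -15
g(m, O) = -55 + m (g(m, O) = (m - 40) - 15 = (-40 + m) - 15 = -55 + m)
(((9472 - 2889) - 12085) + g(153, -100))*(46372 + 35891) = (((9472 - 2889) - 12085) + (-55 + 153))*(46372 + 35891) = ((6583 - 12085) + 98)*82263 = (-5502 + 98)*82263 = -5404*82263 = -444549252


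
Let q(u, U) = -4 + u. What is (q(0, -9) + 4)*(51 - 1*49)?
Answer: 0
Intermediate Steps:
(q(0, -9) + 4)*(51 - 1*49) = ((-4 + 0) + 4)*(51 - 1*49) = (-4 + 4)*(51 - 49) = 0*2 = 0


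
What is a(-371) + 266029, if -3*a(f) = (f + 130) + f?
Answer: 266233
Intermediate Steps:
a(f) = -130/3 - 2*f/3 (a(f) = -((f + 130) + f)/3 = -((130 + f) + f)/3 = -(130 + 2*f)/3 = -130/3 - 2*f/3)
a(-371) + 266029 = (-130/3 - ⅔*(-371)) + 266029 = (-130/3 + 742/3) + 266029 = 204 + 266029 = 266233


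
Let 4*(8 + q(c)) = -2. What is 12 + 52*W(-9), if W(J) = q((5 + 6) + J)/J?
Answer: 550/9 ≈ 61.111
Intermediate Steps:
q(c) = -17/2 (q(c) = -8 + (1/4)*(-2) = -8 - 1/2 = -17/2)
W(J) = -17/(2*J)
12 + 52*W(-9) = 12 + 52*(-17/2/(-9)) = 12 + 52*(-17/2*(-1/9)) = 12 + 52*(17/18) = 12 + 442/9 = 550/9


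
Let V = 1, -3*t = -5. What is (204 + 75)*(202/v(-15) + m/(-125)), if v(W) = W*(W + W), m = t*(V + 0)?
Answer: 3038/25 ≈ 121.52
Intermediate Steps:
t = 5/3 (t = -⅓*(-5) = 5/3 ≈ 1.6667)
m = 5/3 (m = 5*(1 + 0)/3 = (5/3)*1 = 5/3 ≈ 1.6667)
v(W) = 2*W² (v(W) = W*(2*W) = 2*W²)
(204 + 75)*(202/v(-15) + m/(-125)) = (204 + 75)*(202/((2*(-15)²)) + (5/3)/(-125)) = 279*(202/((2*225)) + (5/3)*(-1/125)) = 279*(202/450 - 1/75) = 279*(202*(1/450) - 1/75) = 279*(101/225 - 1/75) = 279*(98/225) = 3038/25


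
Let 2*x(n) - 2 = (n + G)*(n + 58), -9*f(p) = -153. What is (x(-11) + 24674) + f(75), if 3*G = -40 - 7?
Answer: 72196/3 ≈ 24065.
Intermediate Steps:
f(p) = 17 (f(p) = -⅑*(-153) = 17)
G = -47/3 (G = (-40 - 7)/3 = (⅓)*(-47) = -47/3 ≈ -15.667)
x(n) = 1 + (58 + n)*(-47/3 + n)/2 (x(n) = 1 + ((n - 47/3)*(n + 58))/2 = 1 + ((-47/3 + n)*(58 + n))/2 = 1 + ((58 + n)*(-47/3 + n))/2 = 1 + (58 + n)*(-47/3 + n)/2)
(x(-11) + 24674) + f(75) = ((-1360/3 + (½)*(-11)² + (127/6)*(-11)) + 24674) + 17 = ((-1360/3 + (½)*121 - 1397/6) + 24674) + 17 = ((-1360/3 + 121/2 - 1397/6) + 24674) + 17 = (-1877/3 + 24674) + 17 = 72145/3 + 17 = 72196/3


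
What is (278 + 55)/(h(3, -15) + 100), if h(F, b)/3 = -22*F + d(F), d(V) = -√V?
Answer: -32634/9577 + 999*√3/9577 ≈ -3.2269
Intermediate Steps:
h(F, b) = -66*F - 3*√F (h(F, b) = 3*(-22*F - √F) = 3*(-√F - 22*F) = -66*F - 3*√F)
(278 + 55)/(h(3, -15) + 100) = (278 + 55)/((-66*3 - 3*√3) + 100) = 333/((-198 - 3*√3) + 100) = 333/(-98 - 3*√3)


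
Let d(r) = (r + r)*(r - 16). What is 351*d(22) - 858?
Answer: 91806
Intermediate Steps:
d(r) = 2*r*(-16 + r) (d(r) = (2*r)*(-16 + r) = 2*r*(-16 + r))
351*d(22) - 858 = 351*(2*22*(-16 + 22)) - 858 = 351*(2*22*6) - 858 = 351*264 - 858 = 92664 - 858 = 91806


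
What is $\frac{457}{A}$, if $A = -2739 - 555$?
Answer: $- \frac{457}{3294} \approx -0.13874$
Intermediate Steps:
$A = -3294$ ($A = -2739 - 555 = -3294$)
$\frac{457}{A} = \frac{457}{-3294} = 457 \left(- \frac{1}{3294}\right) = - \frac{457}{3294}$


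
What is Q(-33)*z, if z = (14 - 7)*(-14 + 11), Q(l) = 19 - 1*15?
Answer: -84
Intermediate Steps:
Q(l) = 4 (Q(l) = 19 - 15 = 4)
z = -21 (z = 7*(-3) = -21)
Q(-33)*z = 4*(-21) = -84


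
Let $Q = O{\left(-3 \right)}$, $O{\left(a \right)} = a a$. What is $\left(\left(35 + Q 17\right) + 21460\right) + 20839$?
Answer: $42487$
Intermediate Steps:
$O{\left(a \right)} = a^{2}$
$Q = 9$ ($Q = \left(-3\right)^{2} = 9$)
$\left(\left(35 + Q 17\right) + 21460\right) + 20839 = \left(\left(35 + 9 \cdot 17\right) + 21460\right) + 20839 = \left(\left(35 + 153\right) + 21460\right) + 20839 = \left(188 + 21460\right) + 20839 = 21648 + 20839 = 42487$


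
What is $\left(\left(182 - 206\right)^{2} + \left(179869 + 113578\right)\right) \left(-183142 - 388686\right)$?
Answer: $-168130584044$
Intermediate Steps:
$\left(\left(182 - 206\right)^{2} + \left(179869 + 113578\right)\right) \left(-183142 - 388686\right) = \left(\left(-24\right)^{2} + 293447\right) \left(-571828\right) = \left(576 + 293447\right) \left(-571828\right) = 294023 \left(-571828\right) = -168130584044$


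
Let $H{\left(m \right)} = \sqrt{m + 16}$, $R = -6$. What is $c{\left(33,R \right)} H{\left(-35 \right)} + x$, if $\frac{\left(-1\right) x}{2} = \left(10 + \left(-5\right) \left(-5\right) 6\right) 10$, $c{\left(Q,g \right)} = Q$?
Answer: $-3200 + 33 i \sqrt{19} \approx -3200.0 + 143.84 i$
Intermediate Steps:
$H{\left(m \right)} = \sqrt{16 + m}$
$x = -3200$ ($x = - 2 \left(10 + \left(-5\right) \left(-5\right) 6\right) 10 = - 2 \left(10 + 25 \cdot 6\right) 10 = - 2 \left(10 + 150\right) 10 = - 2 \cdot 160 \cdot 10 = \left(-2\right) 1600 = -3200$)
$c{\left(33,R \right)} H{\left(-35 \right)} + x = 33 \sqrt{16 - 35} - 3200 = 33 \sqrt{-19} - 3200 = 33 i \sqrt{19} - 3200 = -3200 + 33 i \sqrt{19}$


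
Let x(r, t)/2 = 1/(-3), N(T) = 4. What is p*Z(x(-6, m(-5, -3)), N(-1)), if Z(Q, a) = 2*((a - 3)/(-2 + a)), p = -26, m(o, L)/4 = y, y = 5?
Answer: -26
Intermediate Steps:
m(o, L) = 20 (m(o, L) = 4*5 = 20)
x(r, t) = -2/3 (x(r, t) = 2/(-3) = 2*(-1/3) = -2/3)
Z(Q, a) = 2*(-3 + a)/(-2 + a) (Z(Q, a) = 2*((-3 + a)/(-2 + a)) = 2*(-3 + a)/(-2 + a))
p*Z(x(-6, m(-5, -3)), N(-1)) = -52*(-3 + 4)/(-2 + 4) = -52/2 = -26*1 = -26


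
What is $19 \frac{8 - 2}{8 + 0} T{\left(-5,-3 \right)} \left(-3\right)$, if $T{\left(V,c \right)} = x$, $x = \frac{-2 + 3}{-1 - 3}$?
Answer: $\frac{171}{16} \approx 10.688$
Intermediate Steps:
$x = - \frac{1}{4}$ ($x = 1 \frac{1}{-4} = 1 \left(- \frac{1}{4}\right) = - \frac{1}{4} \approx -0.25$)
$T{\left(V,c \right)} = - \frac{1}{4}$
$19 \frac{8 - 2}{8 + 0} T{\left(-5,-3 \right)} \left(-3\right) = 19 \frac{8 - 2}{8 + 0} \left(\left(- \frac{1}{4}\right) \left(-3\right)\right) = 19 \cdot \frac{6}{8} \cdot \frac{3}{4} = 19 \cdot 6 \cdot \frac{1}{8} \cdot \frac{3}{4} = 19 \cdot \frac{3}{4} \cdot \frac{3}{4} = \frac{57}{4} \cdot \frac{3}{4} = \frac{171}{16}$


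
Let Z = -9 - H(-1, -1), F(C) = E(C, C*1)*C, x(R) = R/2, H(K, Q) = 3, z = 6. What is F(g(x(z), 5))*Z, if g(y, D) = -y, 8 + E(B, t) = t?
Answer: -396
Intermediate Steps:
E(B, t) = -8 + t
x(R) = R/2 (x(R) = R*(1/2) = R/2)
F(C) = C*(-8 + C) (F(C) = (-8 + C*1)*C = (-8 + C)*C = C*(-8 + C))
Z = -12 (Z = -9 - 1*3 = -9 - 3 = -12)
F(g(x(z), 5))*Z = ((-6/2)*(-8 - 6/2))*(-12) = ((-1*3)*(-8 - 1*3))*(-12) = -3*(-8 - 3)*(-12) = -3*(-11)*(-12) = 33*(-12) = -396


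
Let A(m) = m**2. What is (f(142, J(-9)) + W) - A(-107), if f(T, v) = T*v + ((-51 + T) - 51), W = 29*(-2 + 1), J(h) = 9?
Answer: -10160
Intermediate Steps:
W = -29 (W = 29*(-1) = -29)
f(T, v) = -102 + T + T*v (f(T, v) = T*v + (-102 + T) = -102 + T + T*v)
(f(142, J(-9)) + W) - A(-107) = ((-102 + 142 + 142*9) - 29) - 1*(-107)**2 = ((-102 + 142 + 1278) - 29) - 1*11449 = (1318 - 29) - 11449 = 1289 - 11449 = -10160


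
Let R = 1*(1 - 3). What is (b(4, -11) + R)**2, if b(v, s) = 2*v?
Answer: 36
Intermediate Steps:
R = -2 (R = 1*(-2) = -2)
(b(4, -11) + R)**2 = (2*4 - 2)**2 = (8 - 2)**2 = 6**2 = 36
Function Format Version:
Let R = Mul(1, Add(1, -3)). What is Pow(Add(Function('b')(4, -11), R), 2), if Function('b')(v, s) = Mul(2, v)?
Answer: 36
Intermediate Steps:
R = -2 (R = Mul(1, -2) = -2)
Pow(Add(Function('b')(4, -11), R), 2) = Pow(Add(Mul(2, 4), -2), 2) = Pow(Add(8, -2), 2) = Pow(6, 2) = 36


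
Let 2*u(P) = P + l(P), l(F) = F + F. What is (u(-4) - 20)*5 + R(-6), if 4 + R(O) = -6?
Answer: -140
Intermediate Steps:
l(F) = 2*F
R(O) = -10 (R(O) = -4 - 6 = -10)
u(P) = 3*P/2 (u(P) = (P + 2*P)/2 = (3*P)/2 = 3*P/2)
(u(-4) - 20)*5 + R(-6) = ((3/2)*(-4) - 20)*5 - 10 = (-6 - 20)*5 - 10 = -26*5 - 10 = -130 - 10 = -140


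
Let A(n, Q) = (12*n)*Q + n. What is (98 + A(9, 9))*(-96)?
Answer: -103584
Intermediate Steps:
A(n, Q) = n + 12*Q*n (A(n, Q) = 12*Q*n + n = n + 12*Q*n)
(98 + A(9, 9))*(-96) = (98 + 9*(1 + 12*9))*(-96) = (98 + 9*(1 + 108))*(-96) = (98 + 9*109)*(-96) = (98 + 981)*(-96) = 1079*(-96) = -103584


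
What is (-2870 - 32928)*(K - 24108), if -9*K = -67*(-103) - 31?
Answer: 2671031972/3 ≈ 8.9034e+8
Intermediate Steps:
K = -2290/3 (K = -(-67*(-103) - 31)/9 = -(6901 - 31)/9 = -⅑*6870 = -2290/3 ≈ -763.33)
(-2870 - 32928)*(K - 24108) = (-2870 - 32928)*(-2290/3 - 24108) = -35798*(-74614/3) = 2671031972/3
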